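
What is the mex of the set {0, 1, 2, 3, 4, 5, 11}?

6

The values 0, 1, 2, 3, 4, 5 are all present; 6 is the first non-negative integer missing from the set.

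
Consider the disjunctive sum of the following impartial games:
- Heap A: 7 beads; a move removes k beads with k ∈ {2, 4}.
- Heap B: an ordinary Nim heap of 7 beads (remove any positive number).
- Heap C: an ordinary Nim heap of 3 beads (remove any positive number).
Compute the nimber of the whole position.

Grundy values for heap A (subtraction set {2, 4}):
k:     0  1  2  3  4  5  6  7
g(k):  0  0  1  1  2  2  0  0
So g(7) = 0.
Heap B is a plain Nim heap of size 7, so its Grundy value is 7.
Heap C is a plain Nim heap of size 3, so its Grundy value is 3.
The value of a disjunctive sum is the nim-sum of the parts.
Combined value = 0 XOR 7 XOR 3 = 4.

4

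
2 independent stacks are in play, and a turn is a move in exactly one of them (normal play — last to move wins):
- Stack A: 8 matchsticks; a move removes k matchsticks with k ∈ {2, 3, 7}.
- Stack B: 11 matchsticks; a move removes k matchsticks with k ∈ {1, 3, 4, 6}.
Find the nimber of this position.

Grundy values for stack A (subtraction set {2, 3, 7}):
g(0) = mex{} = 0
g(1) = mex{} = 0
g(2) = mex{0} = 1
g(3) = mex{0} = 1
g(4) = mex{0,1} = 2
g(5) = mex{1} = 0
g(6) = mex{1,2} = 0
g(7) = mex{0,2} = 1
g(8) = mex{0} = 1
So g(8) = 1.
For stack B, compute g(0), g(1), … with moves {1, 3, 4, 6}:
g(0) = mex{} = 0
g(1) = mex{0} = 1
g(2) = mex{1} = 0
g(3) = mex{0} = 1
g(4) = mex{0,1} = 2
g(5) = mex{0,1,2} = 3
g(6) = mex{0,1,3} = 2
g(7) = mex{1,2} = 0
g(8) = mex{0,2,3} = 1
g(9) = mex{1,2,3} = 0
g(10) = mex{0,2} = 1
g(11) = mex{0,1,3} = 2
So g(11) = 2.
By the Sprague-Grundy theorem, the Grundy value of a sum of independent games is the XOR of the component values.
Combined value = 1 ⊕ 2 = 3.

3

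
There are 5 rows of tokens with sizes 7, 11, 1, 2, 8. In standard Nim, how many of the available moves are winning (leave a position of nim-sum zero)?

Nim-sum: 7 ⊕ 11 ⊕ 1 ⊕ 2 ⊕ 8 = 7.
The overall nim-sum is X = 7. A row of size p has a winning move iff p XOR X < p (reduce it to p XOR X).
  7: 7 XOR 7 = 0 < 7 — winning move (to 0).
  11: 11 XOR 7 = 12 ≥ 11 — no move.
  1: 1 XOR 7 = 6 ≥ 1 — no move.
  2: 2 XOR 7 = 5 ≥ 2 — no move.
  8: 8 XOR 7 = 15 ≥ 8 — no move.
That gives 1 winning move.

1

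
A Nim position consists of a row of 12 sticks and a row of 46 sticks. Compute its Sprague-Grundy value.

Bitwise XOR of the heap sizes:
  001100  (12)
  101110  (46)
  ------
  100010  (34)

34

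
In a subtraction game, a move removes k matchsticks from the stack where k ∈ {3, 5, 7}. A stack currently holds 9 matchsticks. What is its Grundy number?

3

Build the Grundy sequence with g(k) = mex{g(k−s) : s ∈ {3, 5, 7}, s ≤ k}:
g(0) = mex{} = 0
g(1) = mex{} = 0
g(2) = mex{} = 0
g(3) = mex{0} = 1
g(4) = mex{0} = 1
g(5) = mex{0} = 1
g(6) = mex{0,1} = 2
g(7) = mex{0,1} = 2
g(8) = mex{0,1} = 2
g(9) = mex{0,1,2} = 3
So g(9) = 3.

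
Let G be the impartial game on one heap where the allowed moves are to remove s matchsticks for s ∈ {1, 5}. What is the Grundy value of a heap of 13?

Compute g(0), g(1), … for moves {1, 5}:
k:     0  1  2  3  4  5  6  7  8  9 10 11 12 13
g(k):  0  1  0  1  0  1  0  1  0  1  0  1  0  1
So g(13) = 1.

1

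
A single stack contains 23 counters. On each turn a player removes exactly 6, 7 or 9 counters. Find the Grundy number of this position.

1

Build the Grundy sequence with g(k) = mex{g(k−s) : s ∈ {6, 7, 9}, s ≤ k}:
k:     0  1  2  3  4  5  6  7  8  9 10 11 12 13 14 15 16 17 18 19 20 21 22 23
g(k):  0  0  0  0  0  0  1  1  1  1  1  1  2  2  2  0  0  0  0  0  0  1  1  1
So g(23) = 1.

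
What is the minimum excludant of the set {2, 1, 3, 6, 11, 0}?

4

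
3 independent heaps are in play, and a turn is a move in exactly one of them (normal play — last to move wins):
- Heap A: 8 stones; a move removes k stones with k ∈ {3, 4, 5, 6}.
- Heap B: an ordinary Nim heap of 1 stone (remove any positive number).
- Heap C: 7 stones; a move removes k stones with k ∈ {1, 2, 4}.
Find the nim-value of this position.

2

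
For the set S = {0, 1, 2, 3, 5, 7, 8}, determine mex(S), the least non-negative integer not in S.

The values 0, 1, 2, 3 are all present; 4 is the first non-negative integer missing from the set.

4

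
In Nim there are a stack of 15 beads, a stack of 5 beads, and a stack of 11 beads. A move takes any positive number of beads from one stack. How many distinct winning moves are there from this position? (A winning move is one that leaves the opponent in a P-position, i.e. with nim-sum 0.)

Compute the nim-sum pairwise:
15 ^ 5 = 10
10 ^ 11 = 1
The overall nim-sum is X = 1. A stack of size p has a winning move iff p XOR X < p (reduce it to p XOR X).
  15: 15 XOR 1 = 14 < 15 — winning move (to 14).
  5: 5 XOR 1 = 4 < 5 — winning move (to 4).
  11: 11 XOR 1 = 10 < 11 — winning move (to 10).
That gives 3 winning moves.

3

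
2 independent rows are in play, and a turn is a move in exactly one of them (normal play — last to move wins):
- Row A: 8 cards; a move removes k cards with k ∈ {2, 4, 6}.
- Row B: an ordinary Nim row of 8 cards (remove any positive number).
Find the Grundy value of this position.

8

Build the Grundy sequence for row A with g(k) = mex{g(k−s) : s ∈ {2, 4, 6}, s ≤ k}:
g(0) = mex{} = 0
g(1) = mex{} = 0
g(2) = mex{0} = 1
g(3) = mex{0} = 1
g(4) = mex{0,1} = 2
g(5) = mex{0,1} = 2
g(6) = mex{0,1,2} = 3
g(7) = mex{0,1,2} = 3
g(8) = mex{1,2,3} = 0
So g(8) = 0.
Row B is a plain Nim row of size 8, so its Grundy value is 8.
By the Sprague-Grundy theorem, the Grundy value of a sum of independent games is the XOR of the component values.
Combined value = 0 XOR 8 = 8.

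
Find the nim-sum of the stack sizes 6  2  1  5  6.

6

Bitwise XOR of the heap sizes:
  110  (6)
  010  (2)
  001  (1)
  101  (5)
  110  (6)
  ---
  110  (6)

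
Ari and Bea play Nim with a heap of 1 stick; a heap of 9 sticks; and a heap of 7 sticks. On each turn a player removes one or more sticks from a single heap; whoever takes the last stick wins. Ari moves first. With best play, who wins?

Compute the nim-sum pairwise:
1 XOR 9 = 8
8 XOR 7 = 15
The nim-sum is 15 ≠ 0, so this is an N-position: the player to move can win; Ari has a winning move.

Ari wins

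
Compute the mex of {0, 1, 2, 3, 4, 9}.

The values 0, 1, 2, 3, 4 are all present; 5 is the first non-negative integer missing from the set.

5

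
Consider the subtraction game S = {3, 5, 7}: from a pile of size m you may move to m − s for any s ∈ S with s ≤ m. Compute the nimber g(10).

0

Build the Grundy sequence with g(k) = mex{g(k−s) : s ∈ {3, 5, 7}, s ≤ k}:
k:     0  1  2  3  4  5  6  7  8  9 10
g(k):  0  0  0  1  1  1  2  2  2  3  0
So g(10) = 0.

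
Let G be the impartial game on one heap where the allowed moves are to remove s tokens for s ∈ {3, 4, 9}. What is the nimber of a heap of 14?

0

Compute g(0), g(1), … for moves {3, 4, 9}:
k:     0  1  2  3  4  5  6  7  8  9 10 11 12 13 14
g(k):  0  0  0  1  1  1  2  0  0  3  1  1  2  0  0
So g(14) = 0.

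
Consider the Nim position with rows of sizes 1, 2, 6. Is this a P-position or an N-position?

Compute the nim-sum pairwise:
1 ⊕ 2 = 3
3 ⊕ 6 = 5
The nim-sum is 5 ≠ 0, so this is an N-position: the player to move can win.

N-position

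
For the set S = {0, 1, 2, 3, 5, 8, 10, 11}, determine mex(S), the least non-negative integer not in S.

The values 0, 1, 2, 3 are all present; 4 is the first non-negative integer missing from the set.

4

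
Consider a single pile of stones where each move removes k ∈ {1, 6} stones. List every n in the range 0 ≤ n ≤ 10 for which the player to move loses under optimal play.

Grundy values for subtraction set {1, 6}:
g(0) = mex{} = 0
g(1) = mex{0} = 1
g(2) = mex{1} = 0
g(3) = mex{0} = 1
g(4) = mex{1} = 0
g(5) = mex{0} = 1
g(6) = mex{0,1} = 2
g(7) = mex{1,2} = 0
g(8) = mex{0} = 1
g(9) = mex{1} = 0
g(10) = mex{0} = 1
The P-positions (g = 0) in 0..10 are 0, 2, 4, 7, 9.

0, 2, 4, 7, 9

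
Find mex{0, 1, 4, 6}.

The values 0, 1 are all present; 2 is the first non-negative integer missing from the set.

2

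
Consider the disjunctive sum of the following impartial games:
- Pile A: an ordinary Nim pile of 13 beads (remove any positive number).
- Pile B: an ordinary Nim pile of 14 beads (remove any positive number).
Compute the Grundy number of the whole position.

3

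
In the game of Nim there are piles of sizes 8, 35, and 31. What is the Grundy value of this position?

Write each in binary and XOR column by column:
  001000  (8)
  100011  (35)
  011111  (31)
  ------
  110100  (52)

52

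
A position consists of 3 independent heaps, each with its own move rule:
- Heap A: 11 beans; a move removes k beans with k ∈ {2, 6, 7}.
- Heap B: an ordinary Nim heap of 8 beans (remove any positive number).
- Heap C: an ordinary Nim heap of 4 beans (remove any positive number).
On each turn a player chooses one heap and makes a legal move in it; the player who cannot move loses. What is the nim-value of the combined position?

13

Build the Grundy sequence for heap A with g(k) = mex{g(k−s) : s ∈ {2, 6, 7}, s ≤ k}:
g(0) = mex{} = 0
g(1) = mex{} = 0
g(2) = mex{0} = 1
g(3) = mex{0} = 1
g(4) = mex{1} = 0
g(5) = mex{1} = 0
g(6) = mex{0} = 1
g(7) = mex{0} = 1
g(8) = mex{0,1} = 2
g(9) = mex{1} = 0
g(10) = mex{0,1,2} = 3
g(11) = mex{0} = 1
So g(11) = 1.
Heap B is a plain Nim heap of size 8, so its Grundy value is 8.
Heap C is a plain Nim heap of size 4, so its Grundy value is 4.
The value of a disjunctive sum is the nim-sum of the parts.
Combined value = 1 XOR 8 XOR 4 = 13.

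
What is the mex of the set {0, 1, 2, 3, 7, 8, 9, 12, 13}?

The values 0, 1, 2, 3 are all present; 4 is the first non-negative integer missing from the set.

4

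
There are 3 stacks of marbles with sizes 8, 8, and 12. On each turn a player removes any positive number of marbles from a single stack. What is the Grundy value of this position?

12

Bitwise XOR of the heap sizes:
  1000  (8)
  1000  (8)
  1100  (12)
  ----
  1100  (12)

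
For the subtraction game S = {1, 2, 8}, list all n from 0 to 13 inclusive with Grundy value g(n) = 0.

0, 3, 6, 9, 12

Compute g(0), g(1), … for moves {1, 2, 8}:
k:     0  1  2  3  4  5  6  7  8  9 10 11 12 13
g(k):  0  1  2  0  1  2  0  1  2  0  1  2  0  1
The P-positions (g = 0) in 0..13 are 0, 3, 6, 9, 12.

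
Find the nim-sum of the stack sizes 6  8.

14

In binary:
  0110  (6)
  1000  (8)
  ----
  1110  (14)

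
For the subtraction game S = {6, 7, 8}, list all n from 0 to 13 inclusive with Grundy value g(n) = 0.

0, 1, 2, 3, 4, 5

Grundy values for subtraction set {6, 7, 8}:
g(0) = mex{} = 0
g(1) = mex{} = 0
g(2) = mex{} = 0
g(3) = mex{} = 0
g(4) = mex{} = 0
g(5) = mex{} = 0
g(6) = mex{0} = 1
g(7) = mex{0} = 1
g(8) = mex{0} = 1
g(9) = mex{0} = 1
g(10) = mex{0} = 1
g(11) = mex{0} = 1
g(12) = mex{0,1} = 2
g(13) = mex{0,1} = 2
The P-positions (g = 0) in 0..13 are 0, 1, 2, 3, 4, 5.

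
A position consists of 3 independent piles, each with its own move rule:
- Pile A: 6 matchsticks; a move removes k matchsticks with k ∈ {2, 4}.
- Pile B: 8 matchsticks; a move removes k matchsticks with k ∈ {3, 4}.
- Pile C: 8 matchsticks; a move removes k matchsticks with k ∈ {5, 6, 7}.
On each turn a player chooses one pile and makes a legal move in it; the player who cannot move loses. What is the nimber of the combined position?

For pile A, compute g(0), g(1), … with moves {2, 4}:
k:     0  1  2  3  4  5  6
g(k):  0  0  1  1  2  2  0
So g(6) = 0.
Build the Grundy sequence for pile B with g(k) = mex{g(k−s) : s ∈ {3, 4}, s ≤ k}:
g(0) = mex{} = 0
g(1) = mex{} = 0
g(2) = mex{} = 0
g(3) = mex{0} = 1
g(4) = mex{0} = 1
g(5) = mex{0} = 1
g(6) = mex{0,1} = 2
g(7) = mex{1} = 0
g(8) = mex{1} = 0
So g(8) = 0.
For pile C, compute g(0), g(1), … with moves {5, 6, 7}:
g(0) = mex{} = 0
g(1) = mex{} = 0
g(2) = mex{} = 0
g(3) = mex{} = 0
g(4) = mex{} = 0
g(5) = mex{0} = 1
g(6) = mex{0} = 1
g(7) = mex{0} = 1
g(8) = mex{0} = 1
So g(8) = 1.
The value of a disjunctive sum is the nim-sum of the parts.
Combined value = 0 ⊕ 0 ⊕ 1 = 1.

1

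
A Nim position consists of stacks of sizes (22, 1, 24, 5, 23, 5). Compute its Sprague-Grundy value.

Compute the nim-sum pairwise:
22 XOR 1 = 23
23 XOR 24 = 15
15 XOR 5 = 10
10 XOR 23 = 29
29 XOR 5 = 24

24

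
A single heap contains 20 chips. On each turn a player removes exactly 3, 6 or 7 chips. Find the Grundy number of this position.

Build the Grundy sequence with g(k) = mex{g(k−s) : s ∈ {3, 6, 7}, s ≤ k}:
k:     0  1  2  3  4  5  6  7  8  9 10 11 12 13 14 15 16 17 18 19 20
g(k):  0  0  0  1  1  1  2  2  2  3  0  0  0  1  1  1  2  2  2  3  0
So g(20) = 0.

0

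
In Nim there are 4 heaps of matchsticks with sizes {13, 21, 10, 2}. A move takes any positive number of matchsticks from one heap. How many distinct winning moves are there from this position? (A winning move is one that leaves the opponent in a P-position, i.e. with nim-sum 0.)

1

Compute the nim-sum pairwise:
13 XOR 21 = 24
24 XOR 10 = 18
18 XOR 2 = 16
The overall nim-sum is X = 16. A heap of size p has a winning move iff p XOR X < p (reduce it to p XOR X).
  13: 13 XOR 16 = 29 ≥ 13 — no move.
  21: 21 XOR 16 = 5 < 21 — winning move (to 5).
  10: 10 XOR 16 = 26 ≥ 10 — no move.
  2: 2 XOR 16 = 18 ≥ 2 — no move.
That gives 1 winning move.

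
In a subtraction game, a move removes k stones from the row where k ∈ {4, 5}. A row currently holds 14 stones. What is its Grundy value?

1

Build the Grundy sequence with g(k) = mex{g(k−s) : s ∈ {4, 5}, s ≤ k}:
g(0) = mex{} = 0
g(1) = mex{} = 0
g(2) = mex{} = 0
g(3) = mex{} = 0
g(4) = mex{0} = 1
g(5) = mex{0} = 1
g(6) = mex{0} = 1
g(7) = mex{0} = 1
g(8) = mex{0,1} = 2
g(9) = mex{1} = 0
g(10) = mex{1} = 0
g(11) = mex{1} = 0
g(12) = mex{1,2} = 0
g(13) = mex{0,2} = 1
g(14) = mex{0} = 1
So g(14) = 1.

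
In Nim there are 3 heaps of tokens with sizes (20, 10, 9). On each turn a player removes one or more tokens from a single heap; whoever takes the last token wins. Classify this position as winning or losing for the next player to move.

Winning position

Compute the nim-sum pairwise:
20 ⊕ 10 = 30
30 ⊕ 9 = 23
The nim-sum is 23 ≠ 0, so this is an N-position: the player to move can win.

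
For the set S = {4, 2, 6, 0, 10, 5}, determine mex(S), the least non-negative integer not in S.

1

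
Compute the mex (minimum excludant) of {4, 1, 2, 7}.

0 is not in the set, so the mex is 0.

0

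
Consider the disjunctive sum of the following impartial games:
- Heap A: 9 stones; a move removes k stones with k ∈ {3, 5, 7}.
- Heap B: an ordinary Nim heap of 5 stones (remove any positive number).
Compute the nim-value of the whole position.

Build the Grundy sequence for heap A with g(k) = mex{g(k−s) : s ∈ {3, 5, 7}, s ≤ k}:
k:     0  1  2  3  4  5  6  7  8  9
g(k):  0  0  0  1  1  1  2  2  2  3
So g(9) = 3.
Heap B is a plain Nim heap of size 5, so its Grundy value is 5.
By the Sprague-Grundy theorem, the Grundy value of a sum of independent games is the XOR of the component values.
Combined value = 3 ⊕ 5 = 6.

6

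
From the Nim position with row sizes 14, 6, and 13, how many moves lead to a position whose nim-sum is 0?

Compute the nim-sum pairwise:
14 ⊕ 6 = 8
8 ⊕ 13 = 5
The overall nim-sum is X = 5. A row of size p has a winning move iff p XOR X < p (reduce it to p XOR X).
  14: 14 XOR 5 = 11 < 14 — winning move (to 11).
  6: 6 XOR 5 = 3 < 6 — winning move (to 3).
  13: 13 XOR 5 = 8 < 13 — winning move (to 8).
That gives 3 winning moves.

3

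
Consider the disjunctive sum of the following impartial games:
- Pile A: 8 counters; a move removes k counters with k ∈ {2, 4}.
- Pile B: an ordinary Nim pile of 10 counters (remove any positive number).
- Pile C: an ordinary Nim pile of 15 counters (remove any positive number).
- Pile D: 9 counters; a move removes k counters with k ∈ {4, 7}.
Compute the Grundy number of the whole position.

6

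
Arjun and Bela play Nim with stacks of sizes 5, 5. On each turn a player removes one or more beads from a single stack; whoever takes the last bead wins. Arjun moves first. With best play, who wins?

Bela wins

In binary:
  101  (5)
  101  (5)
  ---
  000  (0)
The nim-sum is 0, so this is a P-position: the player to move is in a losing position under optimal play; Arjun is about to move from it and so loses — Bela wins.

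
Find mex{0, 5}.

0 is in the set but 1 is not, so the mex is 1.

1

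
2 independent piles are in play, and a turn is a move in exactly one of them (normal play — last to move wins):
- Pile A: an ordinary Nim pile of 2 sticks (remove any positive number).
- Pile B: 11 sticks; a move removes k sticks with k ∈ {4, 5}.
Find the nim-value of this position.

2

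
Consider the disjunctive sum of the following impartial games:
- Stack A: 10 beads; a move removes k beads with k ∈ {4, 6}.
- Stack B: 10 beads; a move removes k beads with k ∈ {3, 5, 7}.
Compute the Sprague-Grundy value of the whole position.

Build the Grundy sequence for stack A with g(k) = mex{g(k−s) : s ∈ {4, 6}, s ≤ k}:
g(0) = mex{} = 0
g(1) = mex{} = 0
g(2) = mex{} = 0
g(3) = mex{} = 0
g(4) = mex{0} = 1
g(5) = mex{0} = 1
g(6) = mex{0} = 1
g(7) = mex{0} = 1
g(8) = mex{0,1} = 2
g(9) = mex{0,1} = 2
g(10) = mex{1} = 0
So g(10) = 0.
Grundy values for stack B (subtraction set {3, 5, 7}):
k:     0  1  2  3  4  5  6  7  8  9 10
g(k):  0  0  0  1  1  1  2  2  2  3  0
So g(10) = 0.
By the Sprague-Grundy theorem, the Grundy value of a sum of independent games is the XOR of the component values.
Combined value = 0 ⊕ 0 = 0.

0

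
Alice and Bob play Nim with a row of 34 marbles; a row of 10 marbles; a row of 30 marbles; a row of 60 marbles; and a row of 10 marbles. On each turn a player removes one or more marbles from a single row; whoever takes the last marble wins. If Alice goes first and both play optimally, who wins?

Bob wins

Nim-sum: 34 XOR 10 XOR 30 XOR 60 XOR 10 = 0.
The nim-sum is 0, so this is a P-position: the player to move is in a losing position under optimal play; Alice is about to move from it and so loses — Bob wins.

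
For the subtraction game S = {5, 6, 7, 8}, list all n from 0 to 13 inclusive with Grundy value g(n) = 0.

0, 1, 2, 3, 4, 13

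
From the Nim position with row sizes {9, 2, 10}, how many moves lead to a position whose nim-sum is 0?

1

Compute the nim-sum pairwise:
9 XOR 2 = 11
11 XOR 10 = 1
The overall nim-sum is X = 1. A row of size p has a winning move iff p XOR X < p (reduce it to p XOR X).
  9: 9 XOR 1 = 8 < 9 — winning move (to 8).
  2: 2 XOR 1 = 3 ≥ 2 — no move.
  10: 10 XOR 1 = 11 ≥ 10 — no move.
That gives 1 winning move.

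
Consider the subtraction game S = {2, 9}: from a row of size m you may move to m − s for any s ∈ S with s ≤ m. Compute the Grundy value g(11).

0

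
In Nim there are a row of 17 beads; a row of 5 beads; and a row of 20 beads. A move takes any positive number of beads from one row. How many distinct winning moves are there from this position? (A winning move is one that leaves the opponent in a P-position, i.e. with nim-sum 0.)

0

In binary:
  10001  (17)
  00101  (5)
  10100  (20)
  -----
  00000  (0)
The nim-sum is already 0, so every move leaves a nonzero nim-sum — there are no winning moves.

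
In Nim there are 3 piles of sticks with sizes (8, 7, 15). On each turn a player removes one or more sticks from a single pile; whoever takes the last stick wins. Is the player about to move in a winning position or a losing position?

Losing position

Compute the nim-sum pairwise:
8 XOR 7 = 15
15 XOR 15 = 0
The nim-sum is 0, so this is a P-position: the player to move is in a losing position under optimal play.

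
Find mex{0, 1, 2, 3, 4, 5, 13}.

6

The values 0, 1, 2, 3, 4, 5 are all present; 6 is the first non-negative integer missing from the set.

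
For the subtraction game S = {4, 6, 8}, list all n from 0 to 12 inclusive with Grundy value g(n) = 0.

0, 1, 2, 3, 12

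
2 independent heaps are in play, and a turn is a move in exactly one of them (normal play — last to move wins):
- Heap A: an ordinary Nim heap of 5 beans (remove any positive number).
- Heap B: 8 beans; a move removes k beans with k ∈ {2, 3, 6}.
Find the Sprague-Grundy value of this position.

7

Heap A is a plain Nim heap of size 5, so its Grundy value is 5.
For heap B, compute g(0), g(1), … with moves {2, 3, 6}:
g(0) = mex{} = 0
g(1) = mex{} = 0
g(2) = mex{0} = 1
g(3) = mex{0} = 1
g(4) = mex{0,1} = 2
g(5) = mex{1} = 0
g(6) = mex{0,1,2} = 3
g(7) = mex{0,2} = 1
g(8) = mex{0,1,3} = 2
So g(8) = 2.
The value of a disjunctive sum is the nim-sum of the parts.
Combined value = 5 XOR 2 = 7.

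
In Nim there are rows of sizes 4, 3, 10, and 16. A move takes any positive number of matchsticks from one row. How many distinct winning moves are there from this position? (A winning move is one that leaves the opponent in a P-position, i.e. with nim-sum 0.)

1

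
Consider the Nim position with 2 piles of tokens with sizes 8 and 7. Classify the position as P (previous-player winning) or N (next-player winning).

In binary:
  1000  (8)
  0111  (7)
  ----
  1111  (15)
The nim-sum is 15 ≠ 0, so this is an N-position: the player to move can win.

N-position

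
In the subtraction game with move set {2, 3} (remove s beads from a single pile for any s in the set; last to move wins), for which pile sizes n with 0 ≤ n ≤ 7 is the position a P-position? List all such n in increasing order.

0, 1, 5, 6

Build the Grundy sequence with g(k) = mex{g(k−s) : s ∈ {2, 3}, s ≤ k}:
g(0) = mex{} = 0
g(1) = mex{} = 0
g(2) = mex{0} = 1
g(3) = mex{0} = 1
g(4) = mex{0,1} = 2
g(5) = mex{1} = 0
g(6) = mex{1,2} = 0
g(7) = mex{0,2} = 1
The P-positions (g = 0) in 0..7 are 0, 1, 5, 6.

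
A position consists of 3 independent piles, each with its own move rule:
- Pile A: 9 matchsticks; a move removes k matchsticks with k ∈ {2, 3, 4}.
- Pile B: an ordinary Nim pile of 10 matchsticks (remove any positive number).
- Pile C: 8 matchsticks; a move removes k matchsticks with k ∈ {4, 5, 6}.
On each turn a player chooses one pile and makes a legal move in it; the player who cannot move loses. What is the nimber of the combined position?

9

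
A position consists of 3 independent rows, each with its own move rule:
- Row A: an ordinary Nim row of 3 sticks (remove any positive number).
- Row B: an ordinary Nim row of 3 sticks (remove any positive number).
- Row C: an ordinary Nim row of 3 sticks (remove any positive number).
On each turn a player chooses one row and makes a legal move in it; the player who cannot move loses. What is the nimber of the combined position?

3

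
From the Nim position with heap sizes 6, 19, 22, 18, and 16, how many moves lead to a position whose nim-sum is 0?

1

Nim-sum: 6 XOR 19 XOR 22 XOR 18 XOR 16 = 1.
The overall nim-sum is X = 1. A heap of size p has a winning move iff p XOR X < p (reduce it to p XOR X).
  6: 6 XOR 1 = 7 ≥ 6 — no move.
  19: 19 XOR 1 = 18 < 19 — winning move (to 18).
  22: 22 XOR 1 = 23 ≥ 22 — no move.
  18: 18 XOR 1 = 19 ≥ 18 — no move.
  16: 16 XOR 1 = 17 ≥ 16 — no move.
That gives 1 winning move.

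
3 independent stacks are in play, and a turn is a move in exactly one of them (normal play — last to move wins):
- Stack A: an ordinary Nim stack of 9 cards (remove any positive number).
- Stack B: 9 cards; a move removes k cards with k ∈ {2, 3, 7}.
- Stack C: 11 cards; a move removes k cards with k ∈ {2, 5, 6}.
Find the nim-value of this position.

11

Stack A is a plain Nim stack of size 9, so its Grundy value is 9.
Build the Grundy sequence for stack B with g(k) = mex{g(k−s) : s ∈ {2, 3, 7}, s ≤ k}:
k:     0  1  2  3  4  5  6  7  8  9
g(k):  0  0  1  1  2  0  0  1  1  2
So g(9) = 2.
Grundy values for stack C (subtraction set {2, 5, 6}):
k:     0  1  2  3  4  5  6  7  8  9 10 11
g(k):  0  0  1  1  0  2  1  3  0  2  1  0
So g(11) = 0.
By the Sprague-Grundy theorem, the Grundy value of a sum of independent games is the XOR of the component values.
Combined value = 9 XOR 2 XOR 0 = 11.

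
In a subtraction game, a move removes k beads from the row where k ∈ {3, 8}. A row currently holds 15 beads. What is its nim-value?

Grundy values for subtraction set {3, 8}:
k:     0  1  2  3  4  5  6  7  8  9 10 11 12 13 14 15
g(k):  0  0  0  1  1  1  0  0  2  1  1  0  0  0  1  1
So g(15) = 1.

1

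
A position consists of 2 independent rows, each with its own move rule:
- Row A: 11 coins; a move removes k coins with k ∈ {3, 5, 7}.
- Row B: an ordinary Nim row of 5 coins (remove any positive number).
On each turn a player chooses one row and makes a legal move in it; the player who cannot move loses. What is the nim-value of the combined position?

5

For row A, compute g(0), g(1), … with moves {3, 5, 7}:
g(0) = mex{} = 0
g(1) = mex{} = 0
g(2) = mex{} = 0
g(3) = mex{0} = 1
g(4) = mex{0} = 1
g(5) = mex{0} = 1
g(6) = mex{0,1} = 2
g(7) = mex{0,1} = 2
g(8) = mex{0,1} = 2
g(9) = mex{0,1,2} = 3
g(10) = mex{1,2} = 0
g(11) = mex{1,2} = 0
So g(11) = 0.
Row B is a plain Nim row of size 5, so its Grundy value is 5.
The value of a disjunctive sum is the nim-sum of the parts.
Combined value = 0 XOR 5 = 5.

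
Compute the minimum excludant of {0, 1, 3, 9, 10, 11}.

2

The values 0, 1 are all present; 2 is the first non-negative integer missing from the set.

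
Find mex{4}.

0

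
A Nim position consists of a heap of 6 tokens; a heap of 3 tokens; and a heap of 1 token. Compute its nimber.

Compute the nim-sum pairwise:
6 ⊕ 3 = 5
5 ⊕ 1 = 4

4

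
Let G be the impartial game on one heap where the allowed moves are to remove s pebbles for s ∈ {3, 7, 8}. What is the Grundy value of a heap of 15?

1

Build the Grundy sequence with g(k) = mex{g(k−s) : s ∈ {3, 7, 8}, s ≤ k}:
k:     0  1  2  3  4  5  6  7  8  9 10 11 12 13 14 15
g(k):  0  0  0  1  1  1  0  2  2  1  3  0  0  2  1  1
So g(15) = 1.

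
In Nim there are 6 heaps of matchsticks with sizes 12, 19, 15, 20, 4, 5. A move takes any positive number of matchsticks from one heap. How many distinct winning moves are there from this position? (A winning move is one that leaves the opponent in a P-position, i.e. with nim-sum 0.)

5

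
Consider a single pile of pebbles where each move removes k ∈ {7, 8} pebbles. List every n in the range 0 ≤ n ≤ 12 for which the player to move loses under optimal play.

0, 1, 2, 3, 4, 5, 6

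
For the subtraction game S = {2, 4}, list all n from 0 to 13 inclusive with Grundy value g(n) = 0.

0, 1, 6, 7, 12, 13

Grundy values for subtraction set {2, 4}:
g(0) = mex{} = 0
g(1) = mex{} = 0
g(2) = mex{0} = 1
g(3) = mex{0} = 1
g(4) = mex{0,1} = 2
g(5) = mex{0,1} = 2
g(6) = mex{1,2} = 0
g(7) = mex{1,2} = 0
g(8) = mex{0,2} = 1
g(9) = mex{0,2} = 1
g(10) = mex{0,1} = 2
g(11) = mex{0,1} = 2
g(12) = mex{1,2} = 0
g(13) = mex{1,2} = 0
The P-positions (g = 0) in 0..13 are 0, 1, 6, 7, 12, 13.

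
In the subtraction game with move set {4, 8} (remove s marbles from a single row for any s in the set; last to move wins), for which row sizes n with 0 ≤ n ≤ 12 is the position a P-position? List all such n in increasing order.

0, 1, 2, 3, 12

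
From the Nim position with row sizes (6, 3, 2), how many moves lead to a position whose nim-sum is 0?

Compute the nim-sum pairwise:
6 ^ 3 = 5
5 ^ 2 = 7
The overall nim-sum is X = 7. A row of size p has a winning move iff p XOR X < p (reduce it to p XOR X).
  6: 6 XOR 7 = 1 < 6 — winning move (to 1).
  3: 3 XOR 7 = 4 ≥ 3 — no move.
  2: 2 XOR 7 = 5 ≥ 2 — no move.
That gives 1 winning move.

1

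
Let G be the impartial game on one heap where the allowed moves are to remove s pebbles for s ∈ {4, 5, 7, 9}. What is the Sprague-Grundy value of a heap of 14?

0

Compute g(0), g(1), … for moves {4, 5, 7, 9}:
k:     0  1  2  3  4  5  6  7  8  9 10 11 12 13 14
g(k):  0  0  0  0  1  1  1  1  2  2  2  2  3  0  0
So g(14) = 0.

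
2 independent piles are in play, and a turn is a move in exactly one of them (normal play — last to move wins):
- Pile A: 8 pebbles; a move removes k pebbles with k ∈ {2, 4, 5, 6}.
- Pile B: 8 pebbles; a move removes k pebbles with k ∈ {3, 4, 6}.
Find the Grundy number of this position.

2

Grundy values for pile A (subtraction set {2, 4, 5, 6}):
g(0) = mex{} = 0
g(1) = mex{} = 0
g(2) = mex{0} = 1
g(3) = mex{0} = 1
g(4) = mex{0,1} = 2
g(5) = mex{0,1} = 2
g(6) = mex{0,1,2} = 3
g(7) = mex{0,1,2} = 3
g(8) = mex{1,2,3} = 0
So g(8) = 0.
Build the Grundy sequence for pile B with g(k) = mex{g(k−s) : s ∈ {3, 4, 6}, s ≤ k}:
k:     0  1  2  3  4  5  6  7  8
g(k):  0  0  0  1  1  1  2  2  2
So g(8) = 2.
The value of a disjunctive sum is the nim-sum of the parts.
Combined value = 0 ⊕ 2 = 2.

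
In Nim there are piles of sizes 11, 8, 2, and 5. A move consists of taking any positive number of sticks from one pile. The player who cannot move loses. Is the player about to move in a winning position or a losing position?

Winning position

Nim-sum: 11 ⊕ 8 ⊕ 2 ⊕ 5 = 4.
The nim-sum is 4 ≠ 0, so this is an N-position: the player to move can win.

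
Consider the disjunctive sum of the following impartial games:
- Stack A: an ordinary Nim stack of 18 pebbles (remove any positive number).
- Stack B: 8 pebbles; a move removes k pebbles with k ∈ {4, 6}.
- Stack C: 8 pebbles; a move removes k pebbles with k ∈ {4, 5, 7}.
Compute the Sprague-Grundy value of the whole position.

Stack A is a plain Nim stack of size 18, so its Grundy value is 18.
For stack B, compute g(0), g(1), … with moves {4, 6}:
k:     0  1  2  3  4  5  6  7  8
g(k):  0  0  0  0  1  1  1  1  2
So g(8) = 2.
Build the Grundy sequence for stack C with g(k) = mex{g(k−s) : s ∈ {4, 5, 7}, s ≤ k}:
k:     0  1  2  3  4  5  6  7  8
g(k):  0  0  0  0  1  1  1  1  2
So g(8) = 2.
By the Sprague-Grundy theorem, the Grundy value of a sum of independent games is the XOR of the component values.
Combined value = 18 ⊕ 2 ⊕ 2 = 18.

18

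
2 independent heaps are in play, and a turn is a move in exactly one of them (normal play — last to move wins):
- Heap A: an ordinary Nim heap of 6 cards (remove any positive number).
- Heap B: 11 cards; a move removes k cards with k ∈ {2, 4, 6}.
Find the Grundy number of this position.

Heap A is a plain Nim heap of size 6, so its Grundy value is 6.
For heap B, compute g(0), g(1), … with moves {2, 4, 6}:
k:     0  1  2  3  4  5  6  7  8  9 10 11
g(k):  0  0  1  1  2  2  3  3  0  0  1  1
So g(11) = 1.
The value of a disjunctive sum is the nim-sum of the parts.
Combined value = 6 XOR 1 = 7.

7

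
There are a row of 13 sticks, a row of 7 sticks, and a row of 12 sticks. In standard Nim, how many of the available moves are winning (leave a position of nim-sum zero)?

3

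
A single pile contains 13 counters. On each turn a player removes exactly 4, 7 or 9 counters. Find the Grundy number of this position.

Build the Grundy sequence with g(k) = mex{g(k−s) : s ∈ {4, 7, 9}, s ≤ k}:
k:     0  1  2  3  4  5  6  7  8  9 10 11 12 13
g(k):  0  0  0  0  1  1  1  1  2  2  2  2  3  0
So g(13) = 0.

0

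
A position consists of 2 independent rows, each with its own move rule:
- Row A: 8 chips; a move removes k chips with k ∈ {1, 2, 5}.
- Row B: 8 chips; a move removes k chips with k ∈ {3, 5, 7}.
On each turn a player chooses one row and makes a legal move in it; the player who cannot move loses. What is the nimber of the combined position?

0

Build the Grundy sequence for row A with g(k) = mex{g(k−s) : s ∈ {1, 2, 5}, s ≤ k}:
g(0) = mex{} = 0
g(1) = mex{0} = 1
g(2) = mex{0,1} = 2
g(3) = mex{1,2} = 0
g(4) = mex{0,2} = 1
g(5) = mex{0,1} = 2
g(6) = mex{1,2} = 0
g(7) = mex{0,2} = 1
g(8) = mex{0,1} = 2
So g(8) = 2.
Build the Grundy sequence for row B with g(k) = mex{g(k−s) : s ∈ {3, 5, 7}, s ≤ k}:
k:     0  1  2  3  4  5  6  7  8
g(k):  0  0  0  1  1  1  2  2  2
So g(8) = 2.
By the Sprague-Grundy theorem, the Grundy value of a sum of independent games is the XOR of the component values.
Combined value = 2 XOR 2 = 0.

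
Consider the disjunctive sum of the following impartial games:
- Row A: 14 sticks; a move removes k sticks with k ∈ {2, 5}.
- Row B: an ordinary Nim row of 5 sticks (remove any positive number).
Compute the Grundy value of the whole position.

5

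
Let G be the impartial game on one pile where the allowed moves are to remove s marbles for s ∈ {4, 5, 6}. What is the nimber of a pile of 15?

1

Build the Grundy sequence with g(k) = mex{g(k−s) : s ∈ {4, 5, 6}, s ≤ k}:
k:     0  1  2  3  4  5  6  7  8  9 10 11 12 13 14 15
g(k):  0  0  0  0  1  1  1  1  2  2  0  0  0  0  1  1
So g(15) = 1.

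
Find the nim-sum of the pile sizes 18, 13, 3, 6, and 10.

16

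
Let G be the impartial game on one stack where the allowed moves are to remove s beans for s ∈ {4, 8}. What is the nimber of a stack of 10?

2

Compute g(0), g(1), … for moves {4, 8}:
g(0) = mex{} = 0
g(1) = mex{} = 0
g(2) = mex{} = 0
g(3) = mex{} = 0
g(4) = mex{0} = 1
g(5) = mex{0} = 1
g(6) = mex{0} = 1
g(7) = mex{0} = 1
g(8) = mex{0,1} = 2
g(9) = mex{0,1} = 2
g(10) = mex{0,1} = 2
So g(10) = 2.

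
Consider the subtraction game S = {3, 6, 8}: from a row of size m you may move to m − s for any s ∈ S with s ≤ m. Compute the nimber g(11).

Build the Grundy sequence with g(k) = mex{g(k−s) : s ∈ {3, 6, 8}, s ≤ k}:
k:     0  1  2  3  4  5  6  7  8  9 10 11
g(k):  0  0  0  1  1  1  2  2  2  3  3  0
So g(11) = 0.

0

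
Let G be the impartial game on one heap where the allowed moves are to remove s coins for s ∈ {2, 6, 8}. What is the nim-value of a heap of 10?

Grundy values for subtraction set {2, 6, 8}:
k:     0  1  2  3  4  5  6  7  8  9 10
g(k):  0  0  1  1  0  0  1  1  2  2  3
So g(10) = 3.

3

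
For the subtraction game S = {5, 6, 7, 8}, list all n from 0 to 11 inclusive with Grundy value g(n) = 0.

Grundy values for subtraction set {5, 6, 7, 8}:
k:     0  1  2  3  4  5  6  7  8  9 10 11
g(k):  0  0  0  0  0  1  1  1  1  1  2  2
The P-positions (g = 0) in 0..11 are 0, 1, 2, 3, 4.

0, 1, 2, 3, 4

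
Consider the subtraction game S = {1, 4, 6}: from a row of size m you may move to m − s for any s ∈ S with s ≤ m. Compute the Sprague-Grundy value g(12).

Compute g(0), g(1), … for moves {1, 4, 6}:
k:     0  1  2  3  4  5  6  7  8  9 10 11 12
g(k):  0  1  0  1  2  0  1  0  1  2  0  1  0
So g(12) = 0.

0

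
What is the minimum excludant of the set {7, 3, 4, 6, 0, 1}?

2

The values 0, 1 are all present; 2 is the first non-negative integer missing from the set.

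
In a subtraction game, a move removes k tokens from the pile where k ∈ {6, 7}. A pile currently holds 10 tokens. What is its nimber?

Build the Grundy sequence with g(k) = mex{g(k−s) : s ∈ {6, 7}, s ≤ k}:
k:     0  1  2  3  4  5  6  7  8  9 10
g(k):  0  0  0  0  0  0  1  1  1  1  1
So g(10) = 1.

1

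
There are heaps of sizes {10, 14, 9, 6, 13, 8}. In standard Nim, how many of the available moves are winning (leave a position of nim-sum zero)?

5

Write each in binary and XOR column by column:
  1010  (10)
  1110  (14)
  1001  (9)
  0110  (6)
  1101  (13)
  1000  (8)
  ----
  1110  (14)
The overall nim-sum is X = 14. A heap of size p has a winning move iff p XOR X < p (reduce it to p XOR X).
  10: 10 XOR 14 = 4 < 10 — winning move (to 4).
  14: 14 XOR 14 = 0 < 14 — winning move (to 0).
  9: 9 XOR 14 = 7 < 9 — winning move (to 7).
  6: 6 XOR 14 = 8 ≥ 6 — no move.
  13: 13 XOR 14 = 3 < 13 — winning move (to 3).
  8: 8 XOR 14 = 6 < 8 — winning move (to 6).
That gives 5 winning moves.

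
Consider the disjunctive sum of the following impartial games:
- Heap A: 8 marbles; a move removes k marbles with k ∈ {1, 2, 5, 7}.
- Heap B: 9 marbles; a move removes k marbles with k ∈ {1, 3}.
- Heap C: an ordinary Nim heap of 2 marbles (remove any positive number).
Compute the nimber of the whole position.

1

Grundy values for heap A (subtraction set {1, 2, 5, 7}):
g(0) = mex{} = 0
g(1) = mex{0} = 1
g(2) = mex{0,1} = 2
g(3) = mex{1,2} = 0
g(4) = mex{0,2} = 1
g(5) = mex{0,1} = 2
g(6) = mex{1,2} = 0
g(7) = mex{0,2} = 1
g(8) = mex{0,1} = 2
So g(8) = 2.
Grundy values for heap B (subtraction set {1, 3}):
g(0) = mex{} = 0
g(1) = mex{0} = 1
g(2) = mex{1} = 0
g(3) = mex{0} = 1
g(4) = mex{1} = 0
g(5) = mex{0} = 1
g(6) = mex{1} = 0
g(7) = mex{0} = 1
g(8) = mex{1} = 0
g(9) = mex{0} = 1
So g(9) = 1.
Heap C is a plain Nim heap of size 2, so its Grundy value is 2.
The value of a disjunctive sum is the nim-sum of the parts.
Combined value = 2 XOR 1 XOR 2 = 1.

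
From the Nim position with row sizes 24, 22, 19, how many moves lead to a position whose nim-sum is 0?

3

Nim-sum: 24 XOR 22 XOR 19 = 29.
The overall nim-sum is X = 29. A row of size p has a winning move iff p XOR X < p (reduce it to p XOR X).
  24: 24 XOR 29 = 5 < 24 — winning move (to 5).
  22: 22 XOR 29 = 11 < 22 — winning move (to 11).
  19: 19 XOR 29 = 14 < 19 — winning move (to 14).
That gives 3 winning moves.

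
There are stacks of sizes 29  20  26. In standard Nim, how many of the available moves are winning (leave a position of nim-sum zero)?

3

Compute the nim-sum pairwise:
29 ^ 20 = 9
9 ^ 26 = 19
The overall nim-sum is X = 19. A stack of size p has a winning move iff p XOR X < p (reduce it to p XOR X).
  29: 29 XOR 19 = 14 < 29 — winning move (to 14).
  20: 20 XOR 19 = 7 < 20 — winning move (to 7).
  26: 26 XOR 19 = 9 < 26 — winning move (to 9).
That gives 3 winning moves.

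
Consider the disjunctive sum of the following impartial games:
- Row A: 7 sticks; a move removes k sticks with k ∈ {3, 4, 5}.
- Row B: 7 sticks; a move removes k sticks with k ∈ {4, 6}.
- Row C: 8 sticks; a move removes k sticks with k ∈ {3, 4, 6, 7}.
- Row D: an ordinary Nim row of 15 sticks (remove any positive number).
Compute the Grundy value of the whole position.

14

For row A, compute g(0), g(1), … with moves {3, 4, 5}:
k:     0  1  2  3  4  5  6  7
g(k):  0  0  0  1  1  1  2  2
So g(7) = 2.
Grundy values for row B (subtraction set {4, 6}):
g(0) = mex{} = 0
g(1) = mex{} = 0
g(2) = mex{} = 0
g(3) = mex{} = 0
g(4) = mex{0} = 1
g(5) = mex{0} = 1
g(6) = mex{0} = 1
g(7) = mex{0} = 1
So g(7) = 1.
For row C, compute g(0), g(1), … with moves {3, 4, 6, 7}:
g(0) = mex{} = 0
g(1) = mex{} = 0
g(2) = mex{} = 0
g(3) = mex{0} = 1
g(4) = mex{0} = 1
g(5) = mex{0} = 1
g(6) = mex{0,1} = 2
g(7) = mex{0,1} = 2
g(8) = mex{0,1} = 2
So g(8) = 2.
Row D is a plain Nim row of size 15, so its Grundy value is 15.
The value of a disjunctive sum is the nim-sum of the parts.
Combined value = 2 ⊕ 1 ⊕ 2 ⊕ 15 = 14.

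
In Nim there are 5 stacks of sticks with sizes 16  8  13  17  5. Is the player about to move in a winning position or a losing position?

Compute the nim-sum pairwise:
16 XOR 8 = 24
24 XOR 13 = 21
21 XOR 17 = 4
4 XOR 5 = 1
The nim-sum is 1 ≠ 0, so this is an N-position: the player to move can win.

Winning position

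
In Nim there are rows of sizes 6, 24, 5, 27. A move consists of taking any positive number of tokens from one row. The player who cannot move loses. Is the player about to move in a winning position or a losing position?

Losing position

Bitwise XOR of the heap sizes:
  00110  (6)
  11000  (24)
  00101  (5)
  11011  (27)
  -----
  00000  (0)
The nim-sum is 0, so this is a P-position: the player to move is in a losing position under optimal play.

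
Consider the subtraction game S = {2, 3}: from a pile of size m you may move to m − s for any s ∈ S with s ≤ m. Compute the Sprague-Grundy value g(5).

0

Build the Grundy sequence with g(k) = mex{g(k−s) : s ∈ {2, 3}, s ≤ k}:
g(0) = mex{} = 0
g(1) = mex{} = 0
g(2) = mex{0} = 1
g(3) = mex{0} = 1
g(4) = mex{0,1} = 2
g(5) = mex{1} = 0
So g(5) = 0.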